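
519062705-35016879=484045826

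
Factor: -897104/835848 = -1*2^1*3^(-2)*47^(-1)*227^1 = -454/423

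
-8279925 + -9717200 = -17997125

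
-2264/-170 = 1132/85 ≈ 13.32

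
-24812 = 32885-57697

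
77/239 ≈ 0.322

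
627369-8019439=-7392070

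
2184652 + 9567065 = 11751717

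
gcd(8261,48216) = 1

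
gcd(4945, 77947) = 23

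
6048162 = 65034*93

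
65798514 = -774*(-85011)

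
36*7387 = 265932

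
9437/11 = 857+10/11 ≈ 857.91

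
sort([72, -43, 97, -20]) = [-43, -20, 72, 97]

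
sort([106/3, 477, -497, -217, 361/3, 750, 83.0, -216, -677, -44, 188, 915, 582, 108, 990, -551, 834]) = [-677, -551, -497, -217, -216, -44, 106/3, 83.0, 108, 361/3, 188, 477, 582, 750, 834, 915, 990]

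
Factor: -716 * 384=-1 * 2^9 * 3^1 * 179^1=-274944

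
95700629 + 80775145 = 176475774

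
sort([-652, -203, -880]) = [-880, -652, -203]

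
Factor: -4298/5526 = -1 * 3^(-2) * 7^1 = -7/9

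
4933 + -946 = 3987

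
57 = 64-7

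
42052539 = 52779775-10727236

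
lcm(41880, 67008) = 335040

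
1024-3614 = -2590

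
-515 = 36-551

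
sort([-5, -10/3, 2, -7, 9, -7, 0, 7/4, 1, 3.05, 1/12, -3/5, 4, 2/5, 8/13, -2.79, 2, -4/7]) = [-7, -7, -5, -10/3, -2.79, -3/5, -4/7, 0, 1/12, 2/5, 8/13, 1, 7/4, 2, 2, 3.05, 4, 9]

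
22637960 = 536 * 42235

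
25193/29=868 + 21/29 ≈ 868.72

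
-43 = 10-53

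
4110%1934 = 242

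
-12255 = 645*(-19)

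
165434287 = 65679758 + 99754529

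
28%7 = 0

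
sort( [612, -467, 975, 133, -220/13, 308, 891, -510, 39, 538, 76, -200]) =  [-510, -467, -200, -220/13, 39, 76, 133, 308, 538, 612, 891, 975]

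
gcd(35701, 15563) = 1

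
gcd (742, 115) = 1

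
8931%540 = 291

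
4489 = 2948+1541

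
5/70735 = 1/14147 ≈ 0.0000707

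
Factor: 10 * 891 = 2^1 * 3^4 * 5^1 * 11^1 = 8910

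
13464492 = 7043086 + 6421406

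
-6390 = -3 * 2130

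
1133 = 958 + 175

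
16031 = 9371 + 6660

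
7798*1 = 7798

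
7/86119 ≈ 0.0000813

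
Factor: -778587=-1*3^1*109^1*2381^1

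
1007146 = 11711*86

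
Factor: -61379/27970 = -1*2^(-1)*5^(-1)*2797^(-1)*61379^1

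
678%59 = 29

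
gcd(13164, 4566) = 6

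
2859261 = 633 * 4517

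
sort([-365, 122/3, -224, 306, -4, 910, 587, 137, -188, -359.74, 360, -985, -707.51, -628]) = [-985, -707.51, -628, -365, -359.74, -224, -188, -4, 122/3, 137, 306, 360, 587, 910]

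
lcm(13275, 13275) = 13275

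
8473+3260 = 11733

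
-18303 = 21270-39573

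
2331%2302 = 29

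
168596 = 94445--74151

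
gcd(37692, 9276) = 12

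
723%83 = 59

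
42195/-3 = -14065 = -14065.00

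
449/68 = 6 + 41/68 ≈ 6.60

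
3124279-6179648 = -3055369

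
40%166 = 40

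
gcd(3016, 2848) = 8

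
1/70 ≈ 0.0143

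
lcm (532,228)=1596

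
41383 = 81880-40497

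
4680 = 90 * 52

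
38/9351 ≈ 0.00406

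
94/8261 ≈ 0.0114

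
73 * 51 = 3723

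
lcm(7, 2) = 14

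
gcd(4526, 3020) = 2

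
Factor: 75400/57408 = 2^(-3)*3^(-1)*5^2*23^(-1)*29^1 = 725/552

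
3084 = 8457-5373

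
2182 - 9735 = -7553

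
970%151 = 64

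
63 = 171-108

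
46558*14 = 651812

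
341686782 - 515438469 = -173751687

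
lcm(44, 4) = 44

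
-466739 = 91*(-5129)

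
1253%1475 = 1253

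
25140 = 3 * 8380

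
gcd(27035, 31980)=5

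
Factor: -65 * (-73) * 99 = 3^2 * 5^1 * 11^1 * 13^1 * 73^1 = 469755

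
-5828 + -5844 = -11672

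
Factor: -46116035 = -1*5^1*7^1*23^1*57287^1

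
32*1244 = 39808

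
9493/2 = 4746 + 1/2 = 4746.50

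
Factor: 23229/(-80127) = -1*89^1*307^(-1) = -89/307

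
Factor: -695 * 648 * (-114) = 2^4 * 3^5 * 5^1 * 19^1 * 139^1 = 51341040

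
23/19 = 1 + 4/19 ≈ 1.21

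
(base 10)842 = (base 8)1512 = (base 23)1de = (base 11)6a6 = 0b1101001010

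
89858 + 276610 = 366468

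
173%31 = 18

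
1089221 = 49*22229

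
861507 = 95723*9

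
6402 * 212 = 1357224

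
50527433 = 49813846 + 713587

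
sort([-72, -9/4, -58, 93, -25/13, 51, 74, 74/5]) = [-72, -58, -9/4, -25/13, 74/5, 51, 74, 93]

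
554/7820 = 277/3910 ≈ 0.0708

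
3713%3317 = 396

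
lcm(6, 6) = 6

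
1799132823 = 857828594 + 941304229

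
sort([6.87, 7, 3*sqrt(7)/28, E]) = [3*sqrt(7)/28, E, 6.87, 7]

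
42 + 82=124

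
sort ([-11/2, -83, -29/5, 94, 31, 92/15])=[-83, -29/5, -11/2, 92/15, 31, 94]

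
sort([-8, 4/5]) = [-8, 4/5]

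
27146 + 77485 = 104631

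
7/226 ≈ 0.0310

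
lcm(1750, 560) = 14000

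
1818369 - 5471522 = -3653153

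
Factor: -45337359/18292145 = -1*3^1*5^(-1)*67^1*211^1*1069^1*3658429^(-1)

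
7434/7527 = 2478/2509 ≈ 0.988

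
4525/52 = 87 + 1/52 ≈ 87.02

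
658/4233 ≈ 0.155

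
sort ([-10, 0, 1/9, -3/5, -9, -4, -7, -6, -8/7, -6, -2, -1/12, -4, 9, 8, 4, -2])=[-10, -9, -7, -6, -6, -4, -4, -2, -2, -8/7, -3/5, -1/12, 0, 1/9, 4, 8, 9]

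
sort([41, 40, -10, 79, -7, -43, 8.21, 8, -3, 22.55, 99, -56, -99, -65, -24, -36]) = [-99, -65, -56, -43, -36, -24, -10, -7, -3, 8, 8.21, 22.55, 40, 41, 79, 99]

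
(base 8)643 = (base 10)419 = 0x1a3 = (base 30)dt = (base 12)2ab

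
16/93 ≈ 0.172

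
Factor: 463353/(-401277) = -1*11^1*19^1*181^(-1) = -209/181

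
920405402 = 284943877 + 635461525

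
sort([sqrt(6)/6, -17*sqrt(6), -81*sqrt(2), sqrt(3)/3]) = [-81*sqrt(2), -17*sqrt(6), sqrt(6)/6, sqrt(3)/3]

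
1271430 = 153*8310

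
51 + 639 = 690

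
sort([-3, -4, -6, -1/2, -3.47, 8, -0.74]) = [-6, -4, -3.47, -3, -0.74, -1/2, 8]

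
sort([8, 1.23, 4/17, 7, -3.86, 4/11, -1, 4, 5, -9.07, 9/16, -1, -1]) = [-9.07, -3.86, -1, -1, -1, 4/17, 4/11, 9/16, 1.23, 4, 5, 7, 8]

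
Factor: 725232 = 2^4*3^1*29^1*521^1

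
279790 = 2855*98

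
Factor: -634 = -1*2^1*317^1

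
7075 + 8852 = 15927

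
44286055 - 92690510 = -48404455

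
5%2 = 1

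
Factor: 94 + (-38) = 2^3*7^1 = 56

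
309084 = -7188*(-43)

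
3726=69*54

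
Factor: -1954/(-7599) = 2^1*3^(-1)*17^(-1)*149^(-1)*977^1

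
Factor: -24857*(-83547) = 3^2*7^1*53^1*67^1*9283^1 = 2076727779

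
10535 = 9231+1304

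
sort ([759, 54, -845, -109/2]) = [-845, -109/2, 54, 759]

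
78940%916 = 164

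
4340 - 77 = 4263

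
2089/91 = 22 + 87/91≈22.96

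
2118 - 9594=-7476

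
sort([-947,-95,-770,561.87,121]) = [-947,-770,-95,121,561.87]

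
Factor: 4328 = 2^3*541^1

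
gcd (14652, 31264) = 4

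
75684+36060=111744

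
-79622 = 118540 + -198162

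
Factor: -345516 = -1 * 2^2 * 3^1 * 28793^1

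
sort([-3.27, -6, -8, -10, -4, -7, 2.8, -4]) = [-10, -8, -7, -6, -4, -4, -3.27, 2.8]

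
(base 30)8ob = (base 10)7931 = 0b1111011111011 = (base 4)1323323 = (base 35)6gl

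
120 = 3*40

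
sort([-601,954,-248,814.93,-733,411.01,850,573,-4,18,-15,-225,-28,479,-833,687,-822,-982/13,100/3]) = [-833,-822,-733,-601,-248,-225,-982/13,-28,-15,-4,18,100/3,411.01,479,573,687,814.93,850,954]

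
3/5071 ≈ 0.000592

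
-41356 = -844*49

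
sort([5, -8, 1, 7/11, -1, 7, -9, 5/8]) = [-9, -8, -1, 5/8, 7/11, 1, 5, 7]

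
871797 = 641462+230335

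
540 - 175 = 365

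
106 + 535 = 641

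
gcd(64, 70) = 2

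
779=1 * 779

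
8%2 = 0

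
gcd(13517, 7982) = 1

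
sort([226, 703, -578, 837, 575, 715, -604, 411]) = [-604, -578, 226, 411, 575, 703, 715, 837]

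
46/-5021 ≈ -0.00916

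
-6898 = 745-7643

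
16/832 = 1/52 ≈ 0.0192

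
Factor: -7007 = -1*7^2*11^1*13^1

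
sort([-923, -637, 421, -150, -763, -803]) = [-923, -803, -763, -637, -150, 421]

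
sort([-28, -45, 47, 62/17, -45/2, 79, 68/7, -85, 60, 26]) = [-85, -45, -28, -45/2, 62/17, 68/7, 26, 47, 60, 79]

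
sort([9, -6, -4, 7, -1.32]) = [-6, -4, -1.32, 7, 9]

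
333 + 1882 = 2215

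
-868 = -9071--8203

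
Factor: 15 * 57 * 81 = 3^6 * 5^1 * 19^1 = 69255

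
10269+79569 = 89838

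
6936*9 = 62424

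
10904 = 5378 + 5526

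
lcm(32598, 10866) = 32598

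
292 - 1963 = -1671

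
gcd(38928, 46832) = 16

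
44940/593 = 75 + 465/593 ≈ 75.78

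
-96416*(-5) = 482080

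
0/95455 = 0 = 0.00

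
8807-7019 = 1788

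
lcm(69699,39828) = 278796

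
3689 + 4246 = 7935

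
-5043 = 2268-7311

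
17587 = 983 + 16604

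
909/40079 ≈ 0.0227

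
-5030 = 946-5976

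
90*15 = 1350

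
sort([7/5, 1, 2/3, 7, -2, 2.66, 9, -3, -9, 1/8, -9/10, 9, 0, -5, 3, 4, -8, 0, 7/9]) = [-9, -8, -5, -3, -2, -9/10, 0, 0, 1/8, 2/3, 7/9, 1, 7/5, 2.66, 3, 4, 7, 9, 9]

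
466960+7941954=8408914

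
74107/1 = 74107 = 74107.00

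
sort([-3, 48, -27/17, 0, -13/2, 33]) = [-13/2, -3, -27/17, 0, 33, 48]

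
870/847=1 + 23/847≈1.03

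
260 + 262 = 522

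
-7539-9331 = -16870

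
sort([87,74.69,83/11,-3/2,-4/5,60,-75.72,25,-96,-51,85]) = [-96,-75.72,-51,-3/2,-4/5,83/11,25,60,74.69,85,87]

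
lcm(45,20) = 180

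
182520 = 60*3042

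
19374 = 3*6458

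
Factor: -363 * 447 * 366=-1 * 2^1 * 3^3 * 11^2 * 61^1 * 149^1=-59387526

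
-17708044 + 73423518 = 55715474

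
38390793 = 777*49409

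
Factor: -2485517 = -1 * 127^1 * 19571^1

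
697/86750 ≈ 0.00803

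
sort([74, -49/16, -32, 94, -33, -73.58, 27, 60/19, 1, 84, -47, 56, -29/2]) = [-73.58, -47, -33, -32, -29/2, -49/16, 1, 60/19, 27, 56, 74, 84, 94]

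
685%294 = 97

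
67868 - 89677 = -21809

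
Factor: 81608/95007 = 2^3*3^(-1)*11^(-1)*101^2*2879^(-1)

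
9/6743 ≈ 0.00133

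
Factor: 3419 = 13^1*263^1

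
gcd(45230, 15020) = 10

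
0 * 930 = 0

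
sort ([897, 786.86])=[786.86, 897]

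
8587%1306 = 751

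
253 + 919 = 1172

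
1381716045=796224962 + 585491083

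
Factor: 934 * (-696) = -1 * 2^4 * 3^1 * 29^1 * 467^1 = -650064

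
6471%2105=156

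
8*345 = 2760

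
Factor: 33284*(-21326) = -1*2^3*53^1*157^1*10663^1 = -709814584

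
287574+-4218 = 283356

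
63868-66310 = -2442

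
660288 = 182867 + 477421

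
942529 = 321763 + 620766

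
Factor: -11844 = -1*2^2*3^2*7^1*47^1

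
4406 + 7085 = 11491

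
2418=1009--1409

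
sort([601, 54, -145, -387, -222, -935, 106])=[-935, -387, -222, -145, 54, 106, 601]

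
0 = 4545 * 0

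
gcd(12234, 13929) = 3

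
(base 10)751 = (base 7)2122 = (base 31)o7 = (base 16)2ef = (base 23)19f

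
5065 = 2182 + 2883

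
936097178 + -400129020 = 535968158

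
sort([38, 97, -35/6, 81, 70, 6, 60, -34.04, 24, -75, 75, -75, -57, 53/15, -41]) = [-75, -75, -57, -41, -34.04, -35/6, 53/15, 6, 24, 38, 60, 70, 75, 81, 97]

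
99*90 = 8910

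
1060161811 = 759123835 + 301037976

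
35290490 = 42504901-7214411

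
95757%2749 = 2291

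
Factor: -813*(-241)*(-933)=-1*3^2*241^1*271^1*311^1=-182805489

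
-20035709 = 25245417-45281126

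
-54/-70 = 27/35 ≈ 0.771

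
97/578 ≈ 0.168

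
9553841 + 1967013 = 11520854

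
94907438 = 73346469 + 21560969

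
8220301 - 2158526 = 6061775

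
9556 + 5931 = 15487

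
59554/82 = 726 + 11/41 ≈ 726.27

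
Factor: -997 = -1 * 997^1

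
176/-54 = -88/27 ≈ -3.26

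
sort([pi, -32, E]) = [-32, E, pi]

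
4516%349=328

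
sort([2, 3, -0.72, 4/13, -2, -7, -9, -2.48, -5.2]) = [-9, -7, -5.2, -2.48, -2, -0.72, 4/13, 2, 3]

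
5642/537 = 10 + 272/537 ≈ 10.51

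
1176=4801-3625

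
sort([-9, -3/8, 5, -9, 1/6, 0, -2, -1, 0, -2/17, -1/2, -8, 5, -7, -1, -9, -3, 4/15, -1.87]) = [-9, -9, -9, -8, -7, -3, -2, -1.87, -1, -1, -1/2, -3/8, -2/17, 0, 0, 1/6, 4/15, 5, 5]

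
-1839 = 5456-7295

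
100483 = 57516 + 42967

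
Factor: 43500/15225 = 2^2*5^1*7^(-1) = 20/7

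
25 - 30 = -5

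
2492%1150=192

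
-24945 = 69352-94297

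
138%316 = 138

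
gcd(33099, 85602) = 33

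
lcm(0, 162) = 0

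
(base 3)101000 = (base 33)86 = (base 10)270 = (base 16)10e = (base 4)10032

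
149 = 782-633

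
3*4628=13884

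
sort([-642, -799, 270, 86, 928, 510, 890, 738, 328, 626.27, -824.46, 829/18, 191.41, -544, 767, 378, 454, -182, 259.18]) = [-824.46, -799, -642, -544, -182, 829/18, 86, 191.41, 259.18, 270, 328, 378, 454, 510, 626.27, 738, 767, 890, 928]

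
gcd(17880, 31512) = 24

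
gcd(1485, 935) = 55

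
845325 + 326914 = 1172239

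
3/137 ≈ 0.0219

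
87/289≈0.301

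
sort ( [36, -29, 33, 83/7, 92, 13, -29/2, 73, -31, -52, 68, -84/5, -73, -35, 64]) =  [-73, -52, -35, -31, -29, -84/5, -29/2, 83/7, 13, 33, 36, 64, 68, 73, 92]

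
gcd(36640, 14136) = 8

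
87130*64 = 5576320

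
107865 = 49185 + 58680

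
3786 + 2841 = 6627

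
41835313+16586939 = 58422252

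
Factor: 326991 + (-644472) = -1*3^1*97^1*1091^1 = -317481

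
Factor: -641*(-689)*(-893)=-1*13^1*19^1*47^1*53^1*641^1=-394392557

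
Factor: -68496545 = -1 * 5^1 * 13^2 * 103^1 * 787^1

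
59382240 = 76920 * 772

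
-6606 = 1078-7684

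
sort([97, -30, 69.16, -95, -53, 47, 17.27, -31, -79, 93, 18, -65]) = [-95, -79, -65, -53, -31, -30, 17.27, 18, 47, 69.16, 93, 97]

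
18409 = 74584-56175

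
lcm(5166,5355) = 439110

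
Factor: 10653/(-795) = -1*5^(-1)*67^1 = -67/5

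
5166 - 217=4949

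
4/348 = 1/87 ≈ 0.0115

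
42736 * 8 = 341888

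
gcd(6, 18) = 6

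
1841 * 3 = 5523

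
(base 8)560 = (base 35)ai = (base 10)368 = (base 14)1c4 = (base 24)f8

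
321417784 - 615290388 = -293872604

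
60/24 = 5/2 = 2.50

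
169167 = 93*1819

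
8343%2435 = 1038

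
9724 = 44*221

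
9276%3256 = 2764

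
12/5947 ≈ 0.00202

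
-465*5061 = -2353365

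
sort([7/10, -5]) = [-5, 7/10]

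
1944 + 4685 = 6629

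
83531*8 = 668248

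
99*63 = 6237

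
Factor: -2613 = -1*3^1*13^1*67^1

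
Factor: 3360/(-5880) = -1 * 2^2 * 7^(-1) = -4/7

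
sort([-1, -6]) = [-6, -1]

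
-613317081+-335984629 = -949301710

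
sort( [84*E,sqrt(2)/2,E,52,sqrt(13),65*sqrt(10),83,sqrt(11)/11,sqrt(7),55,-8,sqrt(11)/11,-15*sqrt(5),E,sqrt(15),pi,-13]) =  [-15*sqrt(5),-13,-8,sqrt(11)/11,sqrt(11)/11,sqrt(2)/2,sqrt(7),E,E,pi,sqrt(13),sqrt(15),52,55,83,65*sqrt(10),84*E]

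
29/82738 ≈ 0.000351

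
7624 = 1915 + 5709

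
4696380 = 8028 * 585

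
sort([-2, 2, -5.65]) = [-5.65, -2, 2]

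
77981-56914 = 21067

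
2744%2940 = 2744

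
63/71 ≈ 0.887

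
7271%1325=646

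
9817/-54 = -181 - 43/54 ≈ -181.80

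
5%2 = 1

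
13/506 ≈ 0.0257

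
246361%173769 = 72592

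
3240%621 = 135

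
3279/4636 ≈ 0.707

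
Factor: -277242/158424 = -1*2^ (-2)*7^1 = -7/4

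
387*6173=2388951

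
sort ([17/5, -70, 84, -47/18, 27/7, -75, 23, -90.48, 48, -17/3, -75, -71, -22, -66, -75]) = [-90.48, -75, -75, -75, -71, -70, -66, -22, -17/3, -47/18, 17/5, 27/7, 23, 48, 84]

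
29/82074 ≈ 0.000353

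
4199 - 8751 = -4552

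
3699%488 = 283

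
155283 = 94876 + 60407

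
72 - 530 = -458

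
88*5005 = 440440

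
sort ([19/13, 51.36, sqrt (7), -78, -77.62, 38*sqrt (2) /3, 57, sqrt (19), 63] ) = [-78, -77.62, 19/13, sqrt (7), sqrt (19), 38*sqrt (2) /3, 51.36, 57, 63] 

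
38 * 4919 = 186922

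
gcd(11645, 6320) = 5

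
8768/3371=2 + 2026/3371 ≈ 2.60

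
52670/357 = 147 + 191/357 ≈ 147.54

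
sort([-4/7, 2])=[-4/7, 2]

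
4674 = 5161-487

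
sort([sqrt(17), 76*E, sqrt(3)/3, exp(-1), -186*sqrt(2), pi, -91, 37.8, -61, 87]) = [-186*sqrt(2), -91, -61, exp(-1), sqrt(3)/3, pi, sqrt(17), 37.8, 87, 76*E]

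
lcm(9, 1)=9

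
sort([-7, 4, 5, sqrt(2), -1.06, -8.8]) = [-8.8, -7, -1.06, sqrt(2), 4, 5]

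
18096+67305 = 85401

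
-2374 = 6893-9267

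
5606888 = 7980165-2373277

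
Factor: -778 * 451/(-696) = 2^(-2) * 3^(-1) * 11^1 * 29^(-1) * 41^1 * 389^1 = 175439/348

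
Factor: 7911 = 3^3 * 293^1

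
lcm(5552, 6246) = 49968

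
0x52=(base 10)82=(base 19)46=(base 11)75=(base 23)3d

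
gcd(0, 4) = 4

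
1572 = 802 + 770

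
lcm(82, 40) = 1640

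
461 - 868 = -407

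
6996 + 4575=11571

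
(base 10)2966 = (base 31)32l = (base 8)5626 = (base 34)2j8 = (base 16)b96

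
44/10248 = 11/2562 ≈ 0.00429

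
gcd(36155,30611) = 7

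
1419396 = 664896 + 754500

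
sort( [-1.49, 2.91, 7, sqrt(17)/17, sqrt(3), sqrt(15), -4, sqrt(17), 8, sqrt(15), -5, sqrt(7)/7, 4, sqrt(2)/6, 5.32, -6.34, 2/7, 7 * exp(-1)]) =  [-6.34, -5, -4, -1.49, sqrt(2)/6, sqrt(17)/17, 2/7, sqrt(7)/7, sqrt(3), 7 * exp(-1), 2.91, sqrt(15), sqrt(15), 4, sqrt(17), 5.32, 7, 8]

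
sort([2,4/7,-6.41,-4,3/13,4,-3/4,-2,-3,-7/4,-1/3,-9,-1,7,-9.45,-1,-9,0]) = [-9.45,-9,-9,-6.41,-4,-3,-2,-7/4,-1,-1,-3/4,-1/3,0,3/13,4/7,2,4,7]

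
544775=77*7075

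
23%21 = 2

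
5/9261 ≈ 0.000540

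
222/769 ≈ 0.289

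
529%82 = 37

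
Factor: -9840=-1*2^4*3^1*5^1*41^1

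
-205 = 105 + -310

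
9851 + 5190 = 15041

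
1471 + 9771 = 11242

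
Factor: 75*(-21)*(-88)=2^3*3^2*5^2*7^1*11^1=138600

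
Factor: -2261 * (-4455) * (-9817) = -1 * 3^4 * 5^1 * 7^1 * 11^1 * 17^1 * 19^1 * 9817^1 = -98884235835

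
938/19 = 49+7/19 ≈ 49.37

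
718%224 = 46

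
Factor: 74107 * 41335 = 5^1 * 7^1 * 11^1 * 1181^1 * 6737^1 = 3063212845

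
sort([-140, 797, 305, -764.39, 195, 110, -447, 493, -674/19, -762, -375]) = [-764.39, -762, -447, -375, -140, -674/19, 110, 195, 305, 493, 797]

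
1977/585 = 3 + 74/195 ≈ 3.38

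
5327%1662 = 341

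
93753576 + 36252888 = 130006464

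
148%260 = 148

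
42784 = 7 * 6112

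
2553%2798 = 2553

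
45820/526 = 22910/263≈87.11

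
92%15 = 2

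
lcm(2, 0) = 0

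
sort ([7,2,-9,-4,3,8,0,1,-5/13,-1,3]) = [-9,-4,-1,-5/13,0,1,2,3,3,7,8]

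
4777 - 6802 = -2025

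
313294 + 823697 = 1136991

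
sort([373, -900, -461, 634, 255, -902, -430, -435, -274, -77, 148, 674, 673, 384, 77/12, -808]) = [-902, -900, -808, -461, -435, -430, -274, -77, 77/12, 148, 255, 373, 384, 634, 673, 674]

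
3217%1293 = 631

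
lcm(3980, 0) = 0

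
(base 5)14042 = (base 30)187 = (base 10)1147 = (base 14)5bd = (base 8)2173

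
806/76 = 403/38 ≈ 10.61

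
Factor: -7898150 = -1 * 2^1 * 5^2 * 13^1 * 29^1 * 419^1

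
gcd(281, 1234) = 1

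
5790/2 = 2895 = 2895.00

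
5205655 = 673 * 7735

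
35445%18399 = 17046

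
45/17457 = 15/5819 ≈ 0.00258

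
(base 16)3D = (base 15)41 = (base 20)31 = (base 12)51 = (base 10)61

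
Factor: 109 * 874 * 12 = 2^3 * 3^1 * 19^1 * 23^1 * 109^1 = 1143192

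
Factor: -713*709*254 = -1*2^1*23^1*31^1*127^1*709^1 = -128401318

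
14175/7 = 2025 = 2025.00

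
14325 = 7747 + 6578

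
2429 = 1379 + 1050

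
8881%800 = 81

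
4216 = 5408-1192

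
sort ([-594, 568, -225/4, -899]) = [-899, -594, -225/4, 568]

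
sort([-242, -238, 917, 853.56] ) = [-242, -238, 853.56, 917] 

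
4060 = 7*580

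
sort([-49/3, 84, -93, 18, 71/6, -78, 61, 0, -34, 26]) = [-93, -78, -34, -49/3, 0, 71/6, 18, 26, 61, 84]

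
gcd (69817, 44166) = 1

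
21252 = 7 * 3036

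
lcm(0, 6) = 0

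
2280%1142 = 1138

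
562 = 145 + 417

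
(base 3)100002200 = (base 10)6633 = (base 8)14751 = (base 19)i72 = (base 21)f0i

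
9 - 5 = 4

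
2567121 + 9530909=12098030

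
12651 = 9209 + 3442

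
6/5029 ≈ 0.00119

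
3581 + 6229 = 9810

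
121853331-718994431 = -597141100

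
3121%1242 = 637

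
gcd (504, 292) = 4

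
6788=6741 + 47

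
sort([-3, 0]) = [-3, 0]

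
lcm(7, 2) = 14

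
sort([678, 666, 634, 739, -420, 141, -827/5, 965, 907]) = [-420, -827/5, 141, 634, 666, 678, 739, 907, 965]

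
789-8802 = -8013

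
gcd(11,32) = 1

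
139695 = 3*46565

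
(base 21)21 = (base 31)1c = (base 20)23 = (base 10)43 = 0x2b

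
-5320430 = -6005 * 886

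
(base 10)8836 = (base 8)21204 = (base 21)k0g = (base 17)1d9d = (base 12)5144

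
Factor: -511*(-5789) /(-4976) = -1*2^(-4)*7^2*73^1*311^(-1)*827^1 = -2958179/4976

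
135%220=135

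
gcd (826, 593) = 1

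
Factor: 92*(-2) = -1*2^3*23^1 = -184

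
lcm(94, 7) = 658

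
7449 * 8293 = 61774557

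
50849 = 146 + 50703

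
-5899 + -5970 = -11869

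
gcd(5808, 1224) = 24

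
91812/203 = 13116/29 ≈ 452.28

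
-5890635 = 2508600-8399235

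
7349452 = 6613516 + 735936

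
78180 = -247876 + 326056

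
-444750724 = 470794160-915544884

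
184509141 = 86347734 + 98161407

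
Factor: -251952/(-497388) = 2^2 * 29^1 * 229^(-1) = 116/229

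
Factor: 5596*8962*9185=2^3*5^1*11^1*167^1*1399^1*4481^1=460640168120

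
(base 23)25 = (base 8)63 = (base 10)51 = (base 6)123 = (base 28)1n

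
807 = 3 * 269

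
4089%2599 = 1490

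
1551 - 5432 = -3881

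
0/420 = 0 = 0.00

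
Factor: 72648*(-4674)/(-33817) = 2^4*3^3*7^(-1)*19^1*41^1*1009^1*4831^(-1) = 339556752/33817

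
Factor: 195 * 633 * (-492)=-1 * 2^2 * 3^3 * 5^1 * 13^1 * 41^1 * 211^1=-60730020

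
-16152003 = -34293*471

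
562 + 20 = 582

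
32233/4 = 8058+1/4 = 8058.25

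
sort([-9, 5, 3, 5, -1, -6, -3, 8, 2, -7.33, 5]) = [-9, -7.33, -6, -3, -1, 2, 3, 5, 5, 5, 8]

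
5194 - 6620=-1426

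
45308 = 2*22654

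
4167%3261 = 906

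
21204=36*589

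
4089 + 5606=9695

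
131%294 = 131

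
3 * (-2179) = -6537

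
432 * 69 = 29808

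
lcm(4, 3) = 12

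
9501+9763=19264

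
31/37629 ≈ 0.000824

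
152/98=76/49 ≈ 1.55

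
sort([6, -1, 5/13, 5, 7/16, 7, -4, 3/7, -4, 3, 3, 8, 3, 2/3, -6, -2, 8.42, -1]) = [-6, -4, -4, -2, -1, -1, 5/13, 3/7, 7/16, 2/3, 3, 3, 3, 5, 6, 7, 8, 8.42]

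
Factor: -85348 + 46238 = -1 * 2^1 * 5^1 * 3911^1 = -39110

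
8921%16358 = 8921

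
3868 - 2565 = 1303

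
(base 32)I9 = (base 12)409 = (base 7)1464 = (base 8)1111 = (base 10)585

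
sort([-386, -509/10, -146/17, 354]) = [-386, -509/10, -146/17, 354]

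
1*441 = 441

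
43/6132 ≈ 0.00701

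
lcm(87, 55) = 4785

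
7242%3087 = 1068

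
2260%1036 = 188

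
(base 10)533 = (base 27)jk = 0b1000010101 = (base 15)258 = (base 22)125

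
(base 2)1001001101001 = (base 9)6416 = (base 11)35a5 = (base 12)2889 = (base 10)4713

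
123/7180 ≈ 0.0171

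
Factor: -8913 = -1*3^1*2971^1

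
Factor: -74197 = -1*74197^1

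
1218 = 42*29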